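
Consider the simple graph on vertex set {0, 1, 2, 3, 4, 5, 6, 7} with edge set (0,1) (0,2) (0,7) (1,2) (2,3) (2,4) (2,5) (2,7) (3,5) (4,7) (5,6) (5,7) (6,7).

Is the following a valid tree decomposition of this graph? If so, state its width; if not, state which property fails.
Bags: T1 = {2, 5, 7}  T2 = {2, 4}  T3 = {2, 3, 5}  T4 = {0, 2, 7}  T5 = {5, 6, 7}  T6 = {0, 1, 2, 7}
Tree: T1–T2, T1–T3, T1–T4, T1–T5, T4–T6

A tree decomposition must satisfy three properties: every vertex lies in some bag; for every edge, both endpoints lie together in some bag; and for every vertex, the bags containing it form a connected subtree. Here edge (7,4) lies in no bag, so the decomposition is invalid.

No — edge (7,4) lies in no bag.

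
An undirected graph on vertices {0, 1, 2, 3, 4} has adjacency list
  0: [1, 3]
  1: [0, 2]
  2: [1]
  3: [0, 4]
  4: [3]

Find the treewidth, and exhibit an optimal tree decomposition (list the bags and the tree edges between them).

The largest bag has 2 vertices, giving width 1; this decomposition certifies tw(G) ≤ 1. Any graph with an edge has treewidth ≥ 1, and G has the edge 2–1. Hence tw(G) = 1 exactly.

Treewidth 1.
One optimal decomposition is:
Bags: B1 = {1, 2}  B2 = {0, 1}  B3 = {0, 3}  B4 = {3, 4}
Tree: B1–B2, B2–B3, B3–B4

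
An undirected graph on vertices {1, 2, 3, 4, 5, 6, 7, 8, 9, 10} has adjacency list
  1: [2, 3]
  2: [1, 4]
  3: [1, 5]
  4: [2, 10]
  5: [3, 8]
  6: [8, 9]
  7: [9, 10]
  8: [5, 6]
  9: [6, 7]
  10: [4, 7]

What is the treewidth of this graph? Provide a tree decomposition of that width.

The largest bag has 3 vertices, giving width 2; this decomposition certifies tw(G) ≤ 2. For the lower bound, G contains the cycle 7–10–4–2–1–3–5–8–6–9–7, so G is not a forest; only forests have treewidth ≤ 1, hence tw(G) ≥ 2. The upper and lower bounds meet at 2, so that is the treewidth.

Treewidth 2.
One such decomposition:
Bags: B1 = {4, 7, 10}  B2 = {2, 4, 7}  B3 = {1, 2, 7}  B4 = {1, 3, 7}  B5 = {3, 5, 7}  B6 = {5, 7, 8}  B7 = {6, 7, 8}  B8 = {6, 7, 9}
Tree: B1–B2, B2–B3, B3–B4, B4–B5, B5–B6, B6–B7, B7–B8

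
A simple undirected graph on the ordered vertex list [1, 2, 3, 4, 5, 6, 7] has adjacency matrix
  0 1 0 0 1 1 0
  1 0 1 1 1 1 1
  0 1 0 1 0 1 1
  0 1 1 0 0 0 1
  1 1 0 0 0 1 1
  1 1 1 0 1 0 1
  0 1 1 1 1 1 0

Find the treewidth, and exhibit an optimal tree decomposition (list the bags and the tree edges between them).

Treewidth 3.
One such decomposition:
Bags: B1 = {1, 2, 5, 6}  B2 = {2, 5, 6, 7}  B3 = {2, 3, 6, 7}  B4 = {2, 3, 4, 7}
Tree: B1–B2, B2–B3, B3–B4

The largest bag has 4 vertices, giving width 3; this decomposition certifies tw(G) ≤ 3. Conversely, {2, 3, 4, 7} is a clique of size 4, and the vertices of any clique must share a bag in every tree decomposition; so some bag has ≥ 4 vertices and tw(G) ≥ 3. Hence tw(G) = 3 exactly.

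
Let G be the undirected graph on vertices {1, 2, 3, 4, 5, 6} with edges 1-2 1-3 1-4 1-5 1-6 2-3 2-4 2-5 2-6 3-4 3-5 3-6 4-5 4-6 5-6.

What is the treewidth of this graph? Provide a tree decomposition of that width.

A single bag containing all 6 vertices is trivially a valid decomposition of width 5. For the lower bound, the 6 vertices {1, 2, 3, 4, 5, 6} are pairwise adjacent, and any tree decomposition puts a clique entirely inside one bag — forcing width ≥ 5. The upper and lower bounds meet at 5, so that is the treewidth.

Treewidth 5.
One such decomposition:
Bags: B1 = {1, 2, 3, 4, 5, 6}
Tree: (single bag)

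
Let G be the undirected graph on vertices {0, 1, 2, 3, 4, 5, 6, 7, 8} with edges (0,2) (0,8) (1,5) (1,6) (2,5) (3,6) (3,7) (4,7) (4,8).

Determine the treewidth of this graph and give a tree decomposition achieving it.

Treewidth 2.
Bags: B1 = {1, 5, 6}  B2 = {2, 5, 6}  B3 = {0, 2, 6}  B4 = {0, 6, 8}  B5 = {4, 6, 8}  B6 = {4, 6, 7}  B7 = {3, 6, 7}
Tree: B1–B2, B2–B3, B3–B4, B4–B5, B5–B6, B6–B7

Every bag has size at most 3, so the width is 3 − 1 = 2 and tw(G) ≤ 2. Since 6–1–5–2–0–8–4–7–3–6 is a cycle in G, G is not acyclic. Forests are exactly the graphs of treewidth ≤ 1, so tw(G) ≥ 2. Combining the bounds, tw(G) = 2.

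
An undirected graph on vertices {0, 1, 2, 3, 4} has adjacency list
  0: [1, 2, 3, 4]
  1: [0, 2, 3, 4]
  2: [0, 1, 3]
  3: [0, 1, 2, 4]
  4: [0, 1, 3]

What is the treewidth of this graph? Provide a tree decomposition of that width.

Every bag has size at most 4, so the width is 4 − 1 = 3 and tw(G) ≤ 3. Conversely, {0, 1, 2, 3} is a clique of size 4, and the vertices of any clique must share a bag in every tree decomposition; so some bag has ≥ 4 vertices and tw(G) ≥ 3. The upper and lower bounds meet at 3, so that is the treewidth.

Treewidth 3.
Bags: B1 = {0, 1, 2, 3}  B2 = {0, 1, 3, 4}
Tree: B1–B2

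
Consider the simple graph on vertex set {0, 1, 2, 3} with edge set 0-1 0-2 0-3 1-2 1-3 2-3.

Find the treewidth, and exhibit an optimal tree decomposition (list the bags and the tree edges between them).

Treewidth 3.
Bags: B1 = {0, 1, 2, 3}
Tree: (single bag)

With just one bag of size 4, the width is 4 − 1 = 3, so tw(G) ≤ 3. Conversely, {0, 1, 2, 3} is a clique of size 4, and the vertices of any clique must share a bag in every tree decomposition; so some bag has ≥ 4 vertices and tw(G) ≥ 3. Combining the bounds, tw(G) = 3.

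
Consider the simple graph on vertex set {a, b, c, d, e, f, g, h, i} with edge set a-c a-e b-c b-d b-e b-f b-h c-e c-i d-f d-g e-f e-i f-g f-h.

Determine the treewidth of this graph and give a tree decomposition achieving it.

The largest bag has 3 vertices, giving width 2; this decomposition certifies tw(G) ≤ 2. Conversely, {a, c, e} is a clique of size 3, and the vertices of any clique must share a bag in every tree decomposition; so some bag has ≥ 3 vertices and tw(G) ≥ 2. Hence tw(G) = 2 exactly.

Treewidth 2.
Bags: B1 = {b, d, f}  B2 = {b, e, f}  B3 = {d, f, g}  B4 = {b, c, e}  B5 = {b, f, h}  B6 = {a, c, e}  B7 = {c, e, i}
Tree: B1–B2, B1–B3, B2–B4, B1–B5, B4–B6, B4–B7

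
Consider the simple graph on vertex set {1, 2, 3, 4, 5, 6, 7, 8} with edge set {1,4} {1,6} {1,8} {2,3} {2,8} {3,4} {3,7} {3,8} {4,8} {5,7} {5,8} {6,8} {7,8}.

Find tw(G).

A width-2 tree decomposition is:
Bags: B1 = {3, 7, 8}  B2 = {3, 4, 8}  B3 = {1, 4, 8}  B4 = {2, 3, 8}  B5 = {5, 7, 8}  B6 = {1, 6, 8}
Tree: B1–B2, B2–B3, B1–B4, B1–B5, B3–B6
Every bag has size at most 3, so the width is 3 − 1 = 2 and tw(G) ≤ 2. Conversely, {1, 4, 8} is a clique of size 3, and the vertices of any clique must share a bag in every tree decomposition; so some bag has ≥ 3 vertices and tw(G) ≥ 2. Combining the bounds, tw(G) = 2.

2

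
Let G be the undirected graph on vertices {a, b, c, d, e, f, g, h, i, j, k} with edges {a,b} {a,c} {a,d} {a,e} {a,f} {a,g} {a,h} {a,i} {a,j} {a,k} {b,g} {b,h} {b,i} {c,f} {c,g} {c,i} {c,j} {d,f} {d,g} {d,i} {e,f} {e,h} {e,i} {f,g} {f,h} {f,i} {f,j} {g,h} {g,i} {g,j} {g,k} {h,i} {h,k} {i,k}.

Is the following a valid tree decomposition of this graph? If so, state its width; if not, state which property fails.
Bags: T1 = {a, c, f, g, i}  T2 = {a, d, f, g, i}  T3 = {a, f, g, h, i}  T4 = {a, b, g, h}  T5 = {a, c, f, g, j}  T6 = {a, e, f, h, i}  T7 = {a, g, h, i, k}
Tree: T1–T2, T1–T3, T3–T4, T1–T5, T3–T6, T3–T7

A tree decomposition must satisfy three properties: every vertex lies in some bag; for every edge, both endpoints lie together in some bag; and for every vertex, the bags containing it form a connected subtree. Here edge (i,b) lies in no bag, so the decomposition is invalid.

No — edge (i,b) lies in no bag.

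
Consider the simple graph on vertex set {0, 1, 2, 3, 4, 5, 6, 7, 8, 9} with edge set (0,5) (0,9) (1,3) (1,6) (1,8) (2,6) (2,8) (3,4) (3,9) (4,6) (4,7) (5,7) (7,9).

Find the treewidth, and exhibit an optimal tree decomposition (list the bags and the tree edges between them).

The largest bag has 3 vertices, giving width 2; this decomposition certifies tw(G) ≤ 2. The edges 0–5–7–9–0 form a cycle, so G is not a tree and its treewidth is at least 2. Hence tw(G) = 2 exactly.

Treewidth 2.
One optimal decomposition is:
Bags: B1 = {0, 5, 9}  B2 = {5, 7, 9}  B3 = {3, 7, 9}  B4 = {3, 4, 7}  B5 = {1, 3, 4}  B6 = {1, 4, 6}  B7 = {1, 6, 8}  B8 = {2, 6, 8}
Tree: B1–B2, B2–B3, B3–B4, B4–B5, B5–B6, B6–B7, B7–B8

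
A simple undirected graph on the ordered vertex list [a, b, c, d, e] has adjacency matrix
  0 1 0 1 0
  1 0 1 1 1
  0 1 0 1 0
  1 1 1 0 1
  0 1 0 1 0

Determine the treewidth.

A width-2 tree decomposition is:
Bags: B1 = {a, b, d}  B2 = {b, c, d}  B3 = {b, d, e}
Tree: B1–B2, B1–B3
The largest bag has 3 vertices, giving width 2; this decomposition certifies tw(G) ≤ 2. Conversely, {b, d, e} is a clique of size 3, and the vertices of any clique must share a bag in every tree decomposition; so some bag has ≥ 3 vertices and tw(G) ≥ 2. The upper and lower bounds meet at 2, so that is the treewidth.

2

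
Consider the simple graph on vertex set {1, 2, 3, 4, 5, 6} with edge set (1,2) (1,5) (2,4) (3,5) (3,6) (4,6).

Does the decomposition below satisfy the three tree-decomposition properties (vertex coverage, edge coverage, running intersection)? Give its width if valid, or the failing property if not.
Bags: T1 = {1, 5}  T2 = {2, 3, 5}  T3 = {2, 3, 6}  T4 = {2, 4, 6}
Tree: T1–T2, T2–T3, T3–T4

No — edge (2,1) lies in no bag.

A tree decomposition must satisfy three properties: every vertex lies in some bag; for every edge, both endpoints lie together in some bag; and for every vertex, the bags containing it form a connected subtree. Here edge (2,1) lies in no bag, so the decomposition is invalid.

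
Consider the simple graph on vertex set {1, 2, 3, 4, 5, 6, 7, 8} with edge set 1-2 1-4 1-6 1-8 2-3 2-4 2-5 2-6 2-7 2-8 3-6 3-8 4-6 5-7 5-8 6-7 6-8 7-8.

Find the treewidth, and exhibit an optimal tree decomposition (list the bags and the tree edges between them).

Treewidth 3.
One optimal decomposition is:
Bags: B1 = {1, 2, 6, 8}  B2 = {2, 6, 7, 8}  B3 = {2, 3, 6, 8}  B4 = {1, 2, 4, 6}  B5 = {2, 5, 7, 8}
Tree: B1–B2, B2–B3, B1–B4, B2–B5

The largest bag has 4 vertices, giving width 3; this decomposition certifies tw(G) ≤ 3. Conversely, {2, 5, 7, 8} is a clique of size 4, and the vertices of any clique must share a bag in every tree decomposition; so some bag has ≥ 4 vertices and tw(G) ≥ 3. Combining the bounds, tw(G) = 3.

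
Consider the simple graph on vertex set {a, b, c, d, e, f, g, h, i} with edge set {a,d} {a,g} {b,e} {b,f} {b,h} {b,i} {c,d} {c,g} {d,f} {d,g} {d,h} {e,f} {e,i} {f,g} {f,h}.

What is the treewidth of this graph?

2

A width-2 tree decomposition is:
Bags: B1 = {b, f, h}  B2 = {b, e, f}  B3 = {d, f, h}  B4 = {d, f, g}  B5 = {a, d, g}  B6 = {b, e, i}  B7 = {c, d, g}
Tree: B1–B2, B1–B3, B3–B4, B4–B5, B2–B6, B5–B7
The largest bag has 3 vertices, giving width 2; this decomposition certifies tw(G) ≤ 2. Conversely, {d, f, g} is a clique of size 3, and the vertices of any clique must share a bag in every tree decomposition; so some bag has ≥ 3 vertices and tw(G) ≥ 2. The upper and lower bounds meet at 2, so that is the treewidth.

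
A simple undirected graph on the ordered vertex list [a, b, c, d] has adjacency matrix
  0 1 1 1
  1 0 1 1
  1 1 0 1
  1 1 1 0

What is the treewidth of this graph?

A width-3 tree decomposition is:
Bags: B1 = {a, b, c, d}
Tree: (single bag)
With just one bag of size 4, the width is 4 − 1 = 3, so tw(G) ≤ 3. For the lower bound, the 4 vertices {a, b, c, d} are pairwise adjacent, and any tree decomposition puts a clique entirely inside one bag — forcing width ≥ 3. Hence tw(G) = 3 exactly.

3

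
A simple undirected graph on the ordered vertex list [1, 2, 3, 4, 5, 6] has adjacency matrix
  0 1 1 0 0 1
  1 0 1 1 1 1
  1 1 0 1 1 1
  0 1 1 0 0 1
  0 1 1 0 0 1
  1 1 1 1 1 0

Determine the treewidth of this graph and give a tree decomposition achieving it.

Every bag has size at most 4, so the width is 4 − 1 = 3 and tw(G) ≤ 3. For the lower bound, the 4 vertices {1, 2, 3, 6} are pairwise adjacent, and any tree decomposition puts a clique entirely inside one bag — forcing width ≥ 3. The upper and lower bounds meet at 3, so that is the treewidth.

Treewidth 3.
One such decomposition:
Bags: B1 = {2, 3, 4, 6}  B2 = {2, 3, 5, 6}  B3 = {1, 2, 3, 6}
Tree: B1–B2, B1–B3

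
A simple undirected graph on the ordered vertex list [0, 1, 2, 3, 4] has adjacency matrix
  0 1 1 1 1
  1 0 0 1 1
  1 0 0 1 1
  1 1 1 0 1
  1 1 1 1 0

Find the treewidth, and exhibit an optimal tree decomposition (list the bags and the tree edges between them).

Every bag has size at most 4, so the width is 4 − 1 = 3 and tw(G) ≤ 3. For the lower bound, the 4 vertices {0, 1, 3, 4} are pairwise adjacent, and any tree decomposition puts a clique entirely inside one bag — forcing width ≥ 3. Hence tw(G) = 3 exactly.

Treewidth 3.
One such decomposition:
Bags: B1 = {0, 1, 3, 4}  B2 = {0, 2, 3, 4}
Tree: B1–B2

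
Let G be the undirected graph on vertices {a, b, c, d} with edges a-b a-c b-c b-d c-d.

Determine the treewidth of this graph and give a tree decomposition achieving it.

Each bag holds 3 vertices, so the decomposition has width 2, which upper-bounds the treewidth. For the lower bound, the 3 vertices {b, c, d} are pairwise adjacent, and any tree decomposition puts a clique entirely inside one bag — forcing width ≥ 2. Hence tw(G) = 2 exactly.

Treewidth 2.
One optimal decomposition is:
Bags: B1 = {a, b, c}  B2 = {b, c, d}
Tree: B1–B2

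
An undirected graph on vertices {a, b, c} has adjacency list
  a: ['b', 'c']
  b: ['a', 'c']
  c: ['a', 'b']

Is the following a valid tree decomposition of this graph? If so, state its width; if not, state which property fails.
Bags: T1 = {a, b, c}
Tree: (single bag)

Every vertex of G appears in some bag (union = {a, b, c}); every edge is covered by a bag; and for each vertex v the set of bags containing v is connected in the bag tree. The decomposition is therefore valid. The largest bag has 3 vertices, so the width is 2.

Yes; width 2.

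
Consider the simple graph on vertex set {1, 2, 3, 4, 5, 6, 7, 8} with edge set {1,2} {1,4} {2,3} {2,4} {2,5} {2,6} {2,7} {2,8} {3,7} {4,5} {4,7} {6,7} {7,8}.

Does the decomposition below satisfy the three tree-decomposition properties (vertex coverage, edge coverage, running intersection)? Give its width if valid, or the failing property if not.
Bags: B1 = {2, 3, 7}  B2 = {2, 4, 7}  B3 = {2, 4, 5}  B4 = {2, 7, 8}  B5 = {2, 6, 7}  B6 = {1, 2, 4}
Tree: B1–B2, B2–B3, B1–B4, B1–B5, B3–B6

Yes; width 2.

Vertex coverage: the bags together contain {1, 2, 3, 4, 5, 6, 7, 8}, the full vertex set. Edge coverage: each edge of G has both endpoints in at least one bag. Running intersection: for every vertex, the bags containing it form a connected subtree. All three properties hold, so this is a valid tree decomposition of width max|bag| − 1 = 2, and hence tw(G) ≤ 2.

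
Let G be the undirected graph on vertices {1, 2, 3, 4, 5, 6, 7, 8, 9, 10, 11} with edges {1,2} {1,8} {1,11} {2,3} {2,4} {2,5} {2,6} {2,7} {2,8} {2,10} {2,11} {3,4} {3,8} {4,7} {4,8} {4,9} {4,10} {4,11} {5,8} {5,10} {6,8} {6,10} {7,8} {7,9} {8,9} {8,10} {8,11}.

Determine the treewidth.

A width-3 tree decomposition is:
Bags: B1 = {2, 4, 8, 11}  B2 = {2, 4, 7, 8}  B3 = {1, 2, 8, 11}  B4 = {2, 4, 8, 10}  B5 = {2, 5, 8, 10}  B6 = {2, 6, 8, 10}  B7 = {2, 3, 4, 8}  B8 = {4, 7, 8, 9}
Tree: B1–B2, B1–B3, B1–B4, B4–B5, B4–B6, B1–B7, B2–B8
The largest bag has 4 vertices, giving width 3; this decomposition certifies tw(G) ≤ 3. On the other hand G contains the 4-clique {4, 7, 8, 9}. A clique must lie in a single bag of any decomposition, so no decomposition can have width below 3. Hence tw(G) = 3 exactly.

3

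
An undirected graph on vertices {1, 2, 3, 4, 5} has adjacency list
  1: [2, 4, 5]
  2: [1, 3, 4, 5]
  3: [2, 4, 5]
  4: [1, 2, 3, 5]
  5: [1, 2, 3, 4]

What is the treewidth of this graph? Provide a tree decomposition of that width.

Treewidth 3.
One such decomposition:
Bags: B1 = {2, 3, 4, 5}  B2 = {1, 2, 4, 5}
Tree: B1–B2

The largest bag has 4 vertices, giving width 3; this decomposition certifies tw(G) ≤ 3. For the lower bound, the 4 vertices {1, 2, 4, 5} are pairwise adjacent, and any tree decomposition puts a clique entirely inside one bag — forcing width ≥ 3. The upper and lower bounds meet at 3, so that is the treewidth.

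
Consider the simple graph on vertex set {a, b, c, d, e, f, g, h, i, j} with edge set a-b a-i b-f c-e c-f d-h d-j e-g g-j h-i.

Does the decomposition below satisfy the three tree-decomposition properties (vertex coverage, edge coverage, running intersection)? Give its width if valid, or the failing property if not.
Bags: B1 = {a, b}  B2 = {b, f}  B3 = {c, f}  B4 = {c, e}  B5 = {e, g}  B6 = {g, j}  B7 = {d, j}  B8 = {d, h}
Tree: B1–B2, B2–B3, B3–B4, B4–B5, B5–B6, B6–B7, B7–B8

A tree decomposition must satisfy three properties: every vertex lies in some bag; for every edge, both endpoints lie together in some bag; and for every vertex, the bags containing it form a connected subtree. Here vertex i appears in no bag, so the decomposition is invalid.

No — vertex i appears in no bag.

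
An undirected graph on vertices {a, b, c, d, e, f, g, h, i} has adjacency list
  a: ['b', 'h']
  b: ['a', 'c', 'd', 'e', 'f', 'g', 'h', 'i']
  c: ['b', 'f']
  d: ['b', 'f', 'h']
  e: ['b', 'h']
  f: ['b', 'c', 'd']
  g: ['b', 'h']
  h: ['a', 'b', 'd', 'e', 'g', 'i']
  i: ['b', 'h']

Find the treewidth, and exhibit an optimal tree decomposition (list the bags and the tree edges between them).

Every bag has size at most 3, so the width is 3 − 1 = 2 and tw(G) ≤ 2. Conversely, {b, d, h} is a clique of size 3, and the vertices of any clique must share a bag in every tree decomposition; so some bag has ≥ 3 vertices and tw(G) ≥ 2. Hence tw(G) = 2 exactly.

Treewidth 2.
Bags: B1 = {b, d, h}  B2 = {b, e, h}  B3 = {b, h, i}  B4 = {a, b, h}  B5 = {b, d, f}  B6 = {b, c, f}  B7 = {b, g, h}
Tree: B1–B2, B2–B3, B2–B4, B1–B5, B5–B6, B1–B7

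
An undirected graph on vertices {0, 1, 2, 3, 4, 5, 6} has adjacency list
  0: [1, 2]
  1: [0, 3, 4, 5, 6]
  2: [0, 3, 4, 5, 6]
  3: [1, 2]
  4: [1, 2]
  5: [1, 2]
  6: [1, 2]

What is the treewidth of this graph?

2

A width-2 tree decomposition is:
Bags: B1 = {1, 2, 3}  B2 = {1, 2, 5}  B3 = {1, 2, 6}  B4 = {0, 1, 2}  B5 = {1, 2, 4}
Tree: B1–B2, B2–B3, B3–B4, B4–B5
Every bag has size at most 3, so the width is 3 − 1 = 2 and tw(G) ≤ 2. For the lower bound, G contains the cycle 1–3–2–5–1, so G is not a forest; only forests have treewidth ≤ 1, hence tw(G) ≥ 2. Hence tw(G) = 2 exactly.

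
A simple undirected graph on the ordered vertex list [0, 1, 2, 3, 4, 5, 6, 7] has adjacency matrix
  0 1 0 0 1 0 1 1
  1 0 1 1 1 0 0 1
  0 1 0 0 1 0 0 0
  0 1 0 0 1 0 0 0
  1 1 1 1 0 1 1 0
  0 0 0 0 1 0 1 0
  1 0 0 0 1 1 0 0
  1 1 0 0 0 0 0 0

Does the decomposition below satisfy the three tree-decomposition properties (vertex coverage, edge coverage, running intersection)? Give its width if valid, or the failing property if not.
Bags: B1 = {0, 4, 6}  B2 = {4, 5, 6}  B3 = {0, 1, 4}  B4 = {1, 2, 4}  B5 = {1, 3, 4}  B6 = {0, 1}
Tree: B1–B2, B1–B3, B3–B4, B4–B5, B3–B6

A tree decomposition must satisfy three properties: every vertex lies in some bag; for every edge, both endpoints lie together in some bag; and for every vertex, the bags containing it form a connected subtree. Here vertex 7 appears in no bag, so the decomposition is invalid.

No — vertex 7 appears in no bag.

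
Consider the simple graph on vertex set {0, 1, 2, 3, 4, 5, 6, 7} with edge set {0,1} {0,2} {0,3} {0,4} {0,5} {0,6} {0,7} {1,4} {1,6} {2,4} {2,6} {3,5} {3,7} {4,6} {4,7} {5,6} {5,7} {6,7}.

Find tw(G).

3

A width-3 tree decomposition is:
Bags: B1 = {0, 5, 6, 7}  B2 = {0, 4, 6, 7}  B3 = {0, 1, 4, 6}  B4 = {0, 3, 5, 7}  B5 = {0, 2, 4, 6}
Tree: B1–B2, B2–B3, B1–B4, B2–B5
Each bag holds 4 vertices, so the decomposition has width 3, which upper-bounds the treewidth. For the lower bound, the 4 vertices {0, 3, 5, 7} are pairwise adjacent, and any tree decomposition puts a clique entirely inside one bag — forcing width ≥ 3. The upper and lower bounds meet at 3, so that is the treewidth.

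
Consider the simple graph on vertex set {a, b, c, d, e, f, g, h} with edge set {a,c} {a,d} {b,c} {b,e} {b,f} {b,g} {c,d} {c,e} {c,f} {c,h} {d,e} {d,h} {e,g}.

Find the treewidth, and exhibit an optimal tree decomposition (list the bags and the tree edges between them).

Treewidth 2.
Bags: B1 = {c, d, e}  B2 = {c, d, h}  B3 = {b, c, e}  B4 = {b, c, f}  B5 = {b, e, g}  B6 = {a, c, d}
Tree: B1–B2, B1–B3, B3–B4, B3–B5, B2–B6

The largest bag has 3 vertices, giving width 2; this decomposition certifies tw(G) ≤ 2. For the lower bound, the 3 vertices {b, e, g} are pairwise adjacent, and any tree decomposition puts a clique entirely inside one bag — forcing width ≥ 2. The upper and lower bounds meet at 2, so that is the treewidth.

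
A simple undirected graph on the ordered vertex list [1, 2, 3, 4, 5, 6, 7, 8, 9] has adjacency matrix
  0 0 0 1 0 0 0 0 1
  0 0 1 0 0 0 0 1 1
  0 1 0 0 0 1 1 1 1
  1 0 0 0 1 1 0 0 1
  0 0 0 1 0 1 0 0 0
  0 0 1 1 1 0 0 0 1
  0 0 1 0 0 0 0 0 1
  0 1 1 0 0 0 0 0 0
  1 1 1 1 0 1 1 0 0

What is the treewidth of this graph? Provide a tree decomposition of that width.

Treewidth 2.
Bags: B1 = {3, 6, 9}  B2 = {3, 7, 9}  B3 = {2, 3, 9}  B4 = {4, 6, 9}  B5 = {4, 5, 6}  B6 = {1, 4, 9}  B7 = {2, 3, 8}
Tree: B1–B2, B2–B3, B1–B4, B4–B5, B4–B6, B3–B7

Every bag has size at most 3, so the width is 3 − 1 = 2 and tw(G) ≤ 2. On the other hand G contains the 3-clique {2, 3, 8}. A clique must lie in a single bag of any decomposition, so no decomposition can have width below 2. Hence tw(G) = 2 exactly.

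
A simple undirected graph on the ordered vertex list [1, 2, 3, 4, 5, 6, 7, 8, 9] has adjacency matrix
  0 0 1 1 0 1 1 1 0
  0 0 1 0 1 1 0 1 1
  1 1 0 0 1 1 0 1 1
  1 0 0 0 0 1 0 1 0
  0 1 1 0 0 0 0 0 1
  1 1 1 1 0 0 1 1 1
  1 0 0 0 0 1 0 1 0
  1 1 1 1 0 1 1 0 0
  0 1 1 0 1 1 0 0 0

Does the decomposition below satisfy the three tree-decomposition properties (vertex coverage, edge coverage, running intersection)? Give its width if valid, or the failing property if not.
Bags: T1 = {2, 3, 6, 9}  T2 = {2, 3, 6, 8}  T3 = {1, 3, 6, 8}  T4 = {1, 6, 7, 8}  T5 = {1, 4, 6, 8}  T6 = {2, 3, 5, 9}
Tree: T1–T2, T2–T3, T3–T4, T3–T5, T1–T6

Checking the three conditions: (i) the bags cover all of {1, 2, 3, 4, 5, 6, 7, 8, 9}; (ii) for each edge, some bag contains both endpoints; (iii) the bags containing any fixed vertex form a subtree. All hold, so the decomposition is valid with width 4 − 1 = 3.

Yes; width 3.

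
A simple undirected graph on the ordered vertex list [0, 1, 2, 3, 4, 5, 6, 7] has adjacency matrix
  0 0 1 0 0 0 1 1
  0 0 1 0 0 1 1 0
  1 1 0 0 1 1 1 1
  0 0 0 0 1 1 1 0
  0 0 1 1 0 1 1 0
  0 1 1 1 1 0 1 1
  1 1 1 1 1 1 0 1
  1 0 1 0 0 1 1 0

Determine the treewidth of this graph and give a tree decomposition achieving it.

Treewidth 3.
One optimal decomposition is:
Bags: B1 = {2, 5, 6, 7}  B2 = {0, 2, 6, 7}  B3 = {1, 2, 5, 6}  B4 = {2, 4, 5, 6}  B5 = {3, 4, 5, 6}
Tree: B1–B2, B1–B3, B3–B4, B4–B5

Each bag holds 4 vertices, so the decomposition has width 3, which upper-bounds the treewidth. On the other hand G contains the 4-clique {0, 2, 6, 7}. A clique must lie in a single bag of any decomposition, so no decomposition can have width below 3. Hence tw(G) = 3 exactly.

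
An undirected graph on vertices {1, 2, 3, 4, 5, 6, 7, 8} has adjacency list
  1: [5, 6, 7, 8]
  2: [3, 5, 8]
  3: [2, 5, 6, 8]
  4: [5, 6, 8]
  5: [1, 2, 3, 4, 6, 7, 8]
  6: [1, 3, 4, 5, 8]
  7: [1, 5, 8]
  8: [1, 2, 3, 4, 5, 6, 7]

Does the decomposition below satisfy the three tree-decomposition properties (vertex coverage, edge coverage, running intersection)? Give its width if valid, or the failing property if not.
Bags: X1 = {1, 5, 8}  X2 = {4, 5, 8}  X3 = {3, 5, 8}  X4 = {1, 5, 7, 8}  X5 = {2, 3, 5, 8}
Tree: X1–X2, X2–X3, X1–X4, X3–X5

No — vertex 6 appears in no bag.

A tree decomposition must satisfy three properties: every vertex lies in some bag; for every edge, both endpoints lie together in some bag; and for every vertex, the bags containing it form a connected subtree. Here vertex 6 appears in no bag, so the decomposition is invalid.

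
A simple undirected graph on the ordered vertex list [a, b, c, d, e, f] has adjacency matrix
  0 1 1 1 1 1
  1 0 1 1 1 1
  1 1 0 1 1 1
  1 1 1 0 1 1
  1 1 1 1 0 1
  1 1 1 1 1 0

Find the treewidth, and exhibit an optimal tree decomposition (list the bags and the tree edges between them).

A single bag containing all 6 vertices is trivially a valid decomposition of width 5. For the lower bound, the 6 vertices {a, b, c, d, e, f} are pairwise adjacent, and any tree decomposition puts a clique entirely inside one bag — forcing width ≥ 5. Combining the bounds, tw(G) = 5.

Treewidth 5.
Bags: B1 = {a, b, c, d, e, f}
Tree: (single bag)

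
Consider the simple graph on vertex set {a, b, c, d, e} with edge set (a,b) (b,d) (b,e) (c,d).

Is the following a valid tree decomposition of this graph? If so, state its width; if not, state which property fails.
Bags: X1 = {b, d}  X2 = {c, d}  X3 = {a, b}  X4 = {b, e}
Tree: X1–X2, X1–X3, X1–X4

Yes; width 1.

Vertex coverage: the bags together contain {a, b, c, d, e}, the full vertex set. Edge coverage: each edge of G has both endpoints in at least one bag. Running intersection: for every vertex, the bags containing it form a connected subtree. All three properties hold, so this is a valid tree decomposition of width max|bag| − 1 = 1, and hence tw(G) ≤ 1.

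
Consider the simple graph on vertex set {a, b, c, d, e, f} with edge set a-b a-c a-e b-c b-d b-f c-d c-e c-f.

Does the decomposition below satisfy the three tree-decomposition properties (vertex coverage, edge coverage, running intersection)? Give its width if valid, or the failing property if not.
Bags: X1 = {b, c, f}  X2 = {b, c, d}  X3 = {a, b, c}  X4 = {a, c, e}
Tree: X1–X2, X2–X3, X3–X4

Vertex coverage: the bags together contain {a, b, c, d, e, f}, the full vertex set. Edge coverage: each edge of G has both endpoints in at least one bag. Running intersection: for every vertex, the bags containing it form a connected subtree. All three properties hold, so this is a valid tree decomposition of width max|bag| − 1 = 2, and hence tw(G) ≤ 2.

Yes; width 2.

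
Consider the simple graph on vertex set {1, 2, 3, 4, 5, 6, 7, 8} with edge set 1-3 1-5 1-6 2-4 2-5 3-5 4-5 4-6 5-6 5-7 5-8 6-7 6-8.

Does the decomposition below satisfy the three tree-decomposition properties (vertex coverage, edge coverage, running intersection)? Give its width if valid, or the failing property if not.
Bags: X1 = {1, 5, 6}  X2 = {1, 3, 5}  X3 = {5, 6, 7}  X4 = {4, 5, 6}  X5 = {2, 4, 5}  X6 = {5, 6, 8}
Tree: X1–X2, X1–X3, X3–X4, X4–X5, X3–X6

Yes; width 2.

Every vertex of G appears in some bag (union = {1, 2, 3, 4, 5, 6, 7, 8}); every edge is covered by a bag; and for each vertex v the set of bags containing v is connected in the bag tree. The decomposition is therefore valid. The largest bag has 3 vertices, so the width is 2.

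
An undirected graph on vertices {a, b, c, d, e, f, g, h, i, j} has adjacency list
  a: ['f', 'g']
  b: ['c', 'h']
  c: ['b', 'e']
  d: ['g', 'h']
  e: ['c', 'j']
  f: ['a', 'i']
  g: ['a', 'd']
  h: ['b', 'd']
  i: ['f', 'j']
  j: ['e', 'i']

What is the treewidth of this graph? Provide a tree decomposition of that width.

Treewidth 2.
Bags: B1 = {a, f, i}  B2 = {a, i, j}  B3 = {a, e, j}  B4 = {a, c, e}  B5 = {a, b, c}  B6 = {a, b, h}  B7 = {a, d, h}  B8 = {a, d, g}
Tree: B1–B2, B2–B3, B3–B4, B4–B5, B5–B6, B6–B7, B7–B8

The largest bag has 3 vertices, giving width 2; this decomposition certifies tw(G) ≤ 2. For the lower bound, G contains the cycle a–f–i–j–e–c–b–h–d–g–a, so G is not a forest; only forests have treewidth ≤ 1, hence tw(G) ≥ 2. Therefore the treewidth is 2.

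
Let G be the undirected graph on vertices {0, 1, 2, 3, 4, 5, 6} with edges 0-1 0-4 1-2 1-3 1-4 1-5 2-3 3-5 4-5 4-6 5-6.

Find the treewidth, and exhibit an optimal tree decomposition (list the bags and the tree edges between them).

Treewidth 2.
One optimal decomposition is:
Bags: B1 = {1, 4, 5}  B2 = {1, 3, 5}  B3 = {1, 2, 3}  B4 = {4, 5, 6}  B5 = {0, 1, 4}
Tree: B1–B2, B2–B3, B1–B4, B1–B5

Each bag holds 3 vertices, so the decomposition has width 2, which upper-bounds the treewidth. On the other hand G contains the 3-clique {0, 1, 4}. A clique must lie in a single bag of any decomposition, so no decomposition can have width below 2. Hence tw(G) = 2 exactly.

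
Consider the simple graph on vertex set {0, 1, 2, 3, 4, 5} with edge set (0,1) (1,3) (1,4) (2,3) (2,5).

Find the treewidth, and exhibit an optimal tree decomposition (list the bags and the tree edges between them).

Every bag has size at most 2, so the width is 2 − 1 = 1 and tw(G) ≤ 1. Since G has at least one edge (e.g. 1–4), it is not an edgeless graph, so tw(G) ≥ 1. Combining the bounds, tw(G) = 1.

Treewidth 1.
One such decomposition:
Bags: B1 = {1, 4}  B2 = {0, 1}  B3 = {1, 3}  B4 = {2, 3}  B5 = {2, 5}
Tree: B1–B2, B2–B3, B3–B4, B4–B5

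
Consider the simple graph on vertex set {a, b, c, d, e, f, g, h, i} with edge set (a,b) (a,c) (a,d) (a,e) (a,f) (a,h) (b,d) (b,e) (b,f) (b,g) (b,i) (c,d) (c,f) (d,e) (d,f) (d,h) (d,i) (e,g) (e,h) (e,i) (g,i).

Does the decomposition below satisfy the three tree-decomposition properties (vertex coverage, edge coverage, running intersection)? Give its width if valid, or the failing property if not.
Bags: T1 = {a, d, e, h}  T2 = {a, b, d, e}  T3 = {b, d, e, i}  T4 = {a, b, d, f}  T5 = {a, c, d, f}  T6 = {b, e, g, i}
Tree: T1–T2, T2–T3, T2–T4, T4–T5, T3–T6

Yes; width 3.

Vertex coverage: the bags together contain {a, b, c, d, e, f, g, h, i}, the full vertex set. Edge coverage: each edge of G has both endpoints in at least one bag. Running intersection: for every vertex, the bags containing it form a connected subtree. All three properties hold, so this is a valid tree decomposition of width max|bag| − 1 = 3, and hence tw(G) ≤ 3.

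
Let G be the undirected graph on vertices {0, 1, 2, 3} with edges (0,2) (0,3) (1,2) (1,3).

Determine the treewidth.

A width-2 tree decomposition is:
Bags: B1 = {0, 2, 3}  B2 = {1, 2, 3}
Tree: B1–B2
Each bag holds 3 vertices, so the decomposition has width 2, which upper-bounds the treewidth. The edges 3–0–2–1–3 form a cycle, so G is not a tree and its treewidth is at least 2. Hence tw(G) = 2 exactly.

2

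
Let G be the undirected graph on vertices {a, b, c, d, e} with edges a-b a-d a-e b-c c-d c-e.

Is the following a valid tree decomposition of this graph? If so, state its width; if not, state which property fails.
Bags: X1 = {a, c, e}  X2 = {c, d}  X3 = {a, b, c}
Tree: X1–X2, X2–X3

No — edge (a,d) lies in no bag.

A tree decomposition must satisfy three properties: every vertex lies in some bag; for every edge, both endpoints lie together in some bag; and for every vertex, the bags containing it form a connected subtree. Here edge (a,d) lies in no bag, so the decomposition is invalid.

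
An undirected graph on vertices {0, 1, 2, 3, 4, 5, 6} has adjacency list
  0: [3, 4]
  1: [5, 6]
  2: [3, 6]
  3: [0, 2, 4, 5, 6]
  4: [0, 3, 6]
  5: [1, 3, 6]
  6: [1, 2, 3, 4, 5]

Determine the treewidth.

2

A width-2 tree decomposition is:
Bags: B1 = {3, 5, 6}  B2 = {3, 4, 6}  B3 = {1, 5, 6}  B4 = {0, 3, 4}  B5 = {2, 3, 6}
Tree: B1–B2, B1–B3, B2–B4, B1–B5
Every bag has size at most 3, so the width is 3 − 1 = 2 and tw(G) ≤ 2. For the lower bound, the 3 vertices {1, 5, 6} are pairwise adjacent, and any tree decomposition puts a clique entirely inside one bag — forcing width ≥ 2. The upper and lower bounds meet at 2, so that is the treewidth.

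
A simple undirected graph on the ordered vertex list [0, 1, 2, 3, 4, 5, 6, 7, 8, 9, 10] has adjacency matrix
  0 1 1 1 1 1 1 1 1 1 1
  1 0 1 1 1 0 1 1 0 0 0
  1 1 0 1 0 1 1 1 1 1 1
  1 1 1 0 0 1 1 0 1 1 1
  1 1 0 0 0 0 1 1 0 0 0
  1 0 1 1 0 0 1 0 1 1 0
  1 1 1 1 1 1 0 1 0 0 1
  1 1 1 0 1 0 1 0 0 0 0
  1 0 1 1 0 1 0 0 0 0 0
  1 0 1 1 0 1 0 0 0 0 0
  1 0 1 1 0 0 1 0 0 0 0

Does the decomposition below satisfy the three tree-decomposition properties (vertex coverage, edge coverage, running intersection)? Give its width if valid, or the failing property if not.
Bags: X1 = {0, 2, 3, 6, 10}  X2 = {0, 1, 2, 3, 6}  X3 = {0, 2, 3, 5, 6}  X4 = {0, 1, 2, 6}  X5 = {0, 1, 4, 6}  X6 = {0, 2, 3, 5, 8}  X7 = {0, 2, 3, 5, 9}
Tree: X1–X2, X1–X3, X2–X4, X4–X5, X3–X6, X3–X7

No — vertex 7 appears in no bag.

A tree decomposition must satisfy three properties: every vertex lies in some bag; for every edge, both endpoints lie together in some bag; and for every vertex, the bags containing it form a connected subtree. Here vertex 7 appears in no bag, so the decomposition is invalid.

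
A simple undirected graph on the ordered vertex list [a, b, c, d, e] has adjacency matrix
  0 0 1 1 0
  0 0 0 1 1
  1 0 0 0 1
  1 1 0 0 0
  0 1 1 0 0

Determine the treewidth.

2

A width-2 tree decomposition is:
Bags: B1 = {b, d, e}  B2 = {c, d, e}  B3 = {a, c, d}
Tree: B1–B2, B2–B3
The largest bag has 3 vertices, giving width 2; this decomposition certifies tw(G) ≤ 2. Since d–b–e–c–a–d is a cycle in G, G is not acyclic. Forests are exactly the graphs of treewidth ≤ 1, so tw(G) ≥ 2. Hence tw(G) = 2 exactly.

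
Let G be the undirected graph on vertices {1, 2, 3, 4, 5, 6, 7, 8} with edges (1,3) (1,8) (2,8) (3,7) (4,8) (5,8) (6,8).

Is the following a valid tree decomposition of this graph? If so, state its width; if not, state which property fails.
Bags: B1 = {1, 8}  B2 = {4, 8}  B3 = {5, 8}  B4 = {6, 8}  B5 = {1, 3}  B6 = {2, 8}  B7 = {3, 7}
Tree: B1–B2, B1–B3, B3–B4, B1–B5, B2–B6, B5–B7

Every vertex of G appears in some bag (union = {1, 2, 3, 4, 5, 6, 7, 8}); every edge is covered by a bag; and for each vertex v the set of bags containing v is connected in the bag tree. The decomposition is therefore valid. The largest bag has 2 vertices, so the width is 1.

Yes; width 1.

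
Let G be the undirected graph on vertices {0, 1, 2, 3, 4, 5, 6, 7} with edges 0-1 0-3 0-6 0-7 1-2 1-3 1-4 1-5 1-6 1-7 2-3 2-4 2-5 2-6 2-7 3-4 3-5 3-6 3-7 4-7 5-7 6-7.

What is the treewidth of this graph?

4

A width-4 tree decomposition is:
Bags: B1 = {1, 2, 3, 4, 7}  B2 = {1, 2, 3, 6, 7}  B3 = {0, 1, 3, 6, 7}  B4 = {1, 2, 3, 5, 7}
Tree: B1–B2, B2–B3, B1–B4
The largest bag has 5 vertices, giving width 4; this decomposition certifies tw(G) ≤ 4. Conversely, {0, 1, 3, 6, 7} is a clique of size 5, and the vertices of any clique must share a bag in every tree decomposition; so some bag has ≥ 5 vertices and tw(G) ≥ 4. Hence tw(G) = 4 exactly.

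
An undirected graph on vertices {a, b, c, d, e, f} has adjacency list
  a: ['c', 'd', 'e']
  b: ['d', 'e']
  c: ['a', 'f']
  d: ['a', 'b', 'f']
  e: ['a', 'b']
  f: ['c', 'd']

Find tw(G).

2

A width-2 tree decomposition is:
Bags: B1 = {a, b, e}  B2 = {a, b, d}  B3 = {a, c, d}  B4 = {c, d, f}
Tree: B1–B2, B2–B3, B3–B4
The largest bag has 3 vertices, giving width 2; this decomposition certifies tw(G) ≤ 2. The edges e–b–d–a–e form a cycle, so G is not a tree and its treewidth is at least 2. The upper and lower bounds meet at 2, so that is the treewidth.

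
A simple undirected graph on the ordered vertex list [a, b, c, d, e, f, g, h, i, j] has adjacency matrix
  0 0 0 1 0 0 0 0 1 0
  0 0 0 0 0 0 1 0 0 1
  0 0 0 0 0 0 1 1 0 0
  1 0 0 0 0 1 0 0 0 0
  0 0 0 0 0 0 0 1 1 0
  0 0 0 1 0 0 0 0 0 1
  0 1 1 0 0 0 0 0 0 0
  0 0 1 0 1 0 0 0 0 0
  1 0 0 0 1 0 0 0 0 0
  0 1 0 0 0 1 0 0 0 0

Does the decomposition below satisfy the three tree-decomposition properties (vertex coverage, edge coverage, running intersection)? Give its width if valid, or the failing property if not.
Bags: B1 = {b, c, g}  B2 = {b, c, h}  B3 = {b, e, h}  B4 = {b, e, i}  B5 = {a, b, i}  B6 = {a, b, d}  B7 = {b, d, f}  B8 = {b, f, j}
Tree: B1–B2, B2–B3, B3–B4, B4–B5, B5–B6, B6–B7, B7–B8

Every vertex of G appears in some bag (union = {a, b, c, d, e, f, g, h, i, j}); every edge is covered by a bag; and for each vertex v the set of bags containing v is connected in the bag tree. The decomposition is therefore valid. The largest bag has 3 vertices, so the width is 2.

Yes; width 2.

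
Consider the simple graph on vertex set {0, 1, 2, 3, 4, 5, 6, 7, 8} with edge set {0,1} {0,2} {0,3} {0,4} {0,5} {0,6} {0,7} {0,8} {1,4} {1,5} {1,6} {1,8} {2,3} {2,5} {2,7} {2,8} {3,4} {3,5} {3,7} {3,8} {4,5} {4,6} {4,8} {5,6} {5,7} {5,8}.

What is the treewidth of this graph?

4

A width-4 tree decomposition is:
Bags: B1 = {0, 2, 3, 5, 8}  B2 = {0, 2, 3, 5, 7}  B3 = {0, 3, 4, 5, 8}  B4 = {0, 1, 4, 5, 8}  B5 = {0, 1, 4, 5, 6}
Tree: B1–B2, B1–B3, B3–B4, B4–B5
Each bag holds 5 vertices, so the decomposition has width 4, which upper-bounds the treewidth. On the other hand G contains the 5-clique {0, 1, 4, 5, 8}. A clique must lie in a single bag of any decomposition, so no decomposition can have width below 4. The upper and lower bounds meet at 4, so that is the treewidth.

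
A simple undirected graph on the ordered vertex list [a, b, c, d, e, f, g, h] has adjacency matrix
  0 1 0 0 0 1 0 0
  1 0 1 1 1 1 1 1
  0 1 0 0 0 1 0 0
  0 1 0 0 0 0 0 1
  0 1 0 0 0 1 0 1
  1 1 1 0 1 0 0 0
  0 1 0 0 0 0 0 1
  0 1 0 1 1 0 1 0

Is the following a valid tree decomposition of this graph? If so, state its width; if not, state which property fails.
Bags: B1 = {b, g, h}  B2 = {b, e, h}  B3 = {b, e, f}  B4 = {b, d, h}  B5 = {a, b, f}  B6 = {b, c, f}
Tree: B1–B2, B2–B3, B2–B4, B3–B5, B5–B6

Yes; width 2.

Checking the three conditions: (i) the bags cover all of {a, b, c, d, e, f, g, h}; (ii) for each edge, some bag contains both endpoints; (iii) the bags containing any fixed vertex form a subtree. All hold, so the decomposition is valid with width 3 − 1 = 2.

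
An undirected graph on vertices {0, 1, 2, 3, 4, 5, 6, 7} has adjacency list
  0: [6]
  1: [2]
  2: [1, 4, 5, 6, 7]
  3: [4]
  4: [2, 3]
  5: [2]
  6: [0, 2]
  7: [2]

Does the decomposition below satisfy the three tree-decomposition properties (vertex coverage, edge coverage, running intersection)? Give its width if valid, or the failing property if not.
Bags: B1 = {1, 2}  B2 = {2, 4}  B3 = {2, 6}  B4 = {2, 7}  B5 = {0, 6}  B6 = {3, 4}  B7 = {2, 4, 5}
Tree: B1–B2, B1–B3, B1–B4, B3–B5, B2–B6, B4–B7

No — bags containing vertex 4 are not connected in the tree.

A tree decomposition must satisfy three properties: every vertex lies in some bag; for every edge, both endpoints lie together in some bag; and for every vertex, the bags containing it form a connected subtree. Here bags containing vertex 4 are not connected in the tree, so the decomposition is invalid.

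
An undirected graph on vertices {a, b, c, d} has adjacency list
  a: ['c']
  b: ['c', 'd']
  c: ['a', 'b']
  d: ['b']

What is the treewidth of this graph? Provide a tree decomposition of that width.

The largest bag has 2 vertices, giving width 1; this decomposition certifies tw(G) ≤ 1. Any graph with an edge has treewidth ≥ 1, and G has the edge a–c. Therefore the treewidth is 1.

Treewidth 1.
One optimal decomposition is:
Bags: B1 = {a, c}  B2 = {b, c}  B3 = {b, d}
Tree: B1–B2, B2–B3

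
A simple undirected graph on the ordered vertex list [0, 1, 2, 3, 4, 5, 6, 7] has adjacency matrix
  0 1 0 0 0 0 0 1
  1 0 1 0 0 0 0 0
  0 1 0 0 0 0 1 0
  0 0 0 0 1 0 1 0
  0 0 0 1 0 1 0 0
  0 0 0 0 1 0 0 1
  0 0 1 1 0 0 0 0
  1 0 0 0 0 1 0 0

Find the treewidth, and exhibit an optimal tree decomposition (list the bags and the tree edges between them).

The largest bag has 3 vertices, giving width 2; this decomposition certifies tw(G) ≤ 2. The edges 0–1–2–6–3–4–5–7–0 form a cycle, so G is not a tree and its treewidth is at least 2. The upper and lower bounds meet at 2, so that is the treewidth.

Treewidth 2.
Bags: B1 = {0, 1, 2}  B2 = {0, 2, 6}  B3 = {0, 3, 6}  B4 = {0, 3, 4}  B5 = {0, 4, 5}  B6 = {0, 5, 7}
Tree: B1–B2, B2–B3, B3–B4, B4–B5, B5–B6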